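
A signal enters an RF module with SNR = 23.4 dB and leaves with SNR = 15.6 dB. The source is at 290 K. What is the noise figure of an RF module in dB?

NF (dB) = SNR_in(dB) − SNR_out(dB) when the source is at T₀
NF = 23.4 − 15.6 = 7.8 dB

7.8 dB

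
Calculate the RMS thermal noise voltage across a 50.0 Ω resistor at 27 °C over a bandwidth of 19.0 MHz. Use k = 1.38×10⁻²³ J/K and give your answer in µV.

3.97 µV

T = 27 °C + 273.15 = 300.15 K
V_n = √(4kTRB)
4kTRB = 4 × 1.38×10⁻²³ × 300.15 × 5.00×10¹ × 1.90×10⁷ = 1.57×10⁻¹¹ V²
V_n = √(1.57×10⁻¹¹) = 3.97×10⁻⁶ V = 3.97 µV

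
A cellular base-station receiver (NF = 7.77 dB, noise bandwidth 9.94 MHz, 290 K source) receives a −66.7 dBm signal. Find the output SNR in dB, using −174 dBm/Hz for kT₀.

29.6 dB

Noise floor: N = −174 + 10 log₁₀(B) + NF
10 log₁₀(9.94×10⁶) = 69.97 dB
N = −174 + 69.97 + 7.77 = −96.26 dBm
SNR = P_sig − N = −66.7 − (−96.26) = 29.56 dB → 29.6 dB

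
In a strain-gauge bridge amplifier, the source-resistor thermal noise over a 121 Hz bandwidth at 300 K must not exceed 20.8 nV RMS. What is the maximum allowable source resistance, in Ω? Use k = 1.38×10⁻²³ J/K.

Johnson–Nyquist: V_n = √(4kTRB) ⇒ R = V_n² / (4kTB)
4kTB = 4 × 1.38×10⁻²³ × 300 × 1.21×10² = 2.00×10⁻¹⁸
R = (2.08×10⁻⁸)² / 2.00×10⁻¹⁸ = 2.16×10² Ω = 216 Ω

216 Ω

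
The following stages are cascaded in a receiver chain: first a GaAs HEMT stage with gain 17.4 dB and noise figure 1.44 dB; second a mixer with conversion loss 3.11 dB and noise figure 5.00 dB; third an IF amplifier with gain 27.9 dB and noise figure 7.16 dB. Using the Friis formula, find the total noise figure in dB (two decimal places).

Convert to linear (a loss of L dB is a gain of −L dB): F_i = 10^(NF_i/10), G_i = 10^(G_i,dB/10)
  Stage 1: F_1 = 10^(1.44/10) = 1.393, G_1 = 10^(17.4/10) = 54.95
  Stage 2: F_2 = 10^(5.00/10) = 3.162, G_2 = 10^(−3.11/10) = 0.4887
  Stage 3: F_3 = 10^(7.16/10) = 5.200, G_3 = 10^(27.9/10) = 616.6
Friis cascade:
  F = 1.393 + (3.162 − 1)/54.95 + (5.200 − 1)/26.85 = 1.589
NF = 10 log₁₀(1.589) = 2.01 dB

2.01 dB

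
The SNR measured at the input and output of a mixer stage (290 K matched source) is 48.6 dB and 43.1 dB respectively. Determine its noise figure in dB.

5.5 dB

NF (dB) = SNR_in(dB) − SNR_out(dB) when the source is at T₀
NF = 48.6 − 43.1 = 5.5 dB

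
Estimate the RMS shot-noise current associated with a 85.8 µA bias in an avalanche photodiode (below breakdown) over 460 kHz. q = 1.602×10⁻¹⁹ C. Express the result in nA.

I_n = √(2qI·B)
2qI·B = 2 × 1.602×10⁻¹⁹ × 8.58×10⁻⁵ × 4.60×10⁵ = 1.26×10⁻¹⁷ A²
I_n = √(1.26×10⁻¹⁷) = 3.56×10⁻⁹ A = 3.56 nA

3.56 nA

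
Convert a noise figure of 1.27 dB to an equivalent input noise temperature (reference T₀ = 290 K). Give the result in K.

98.5 K

F = 10^(1.27/10) = 1.33968
T_e = (F − 1)·T₀ = (1.33968 − 1) × 290 = 98.5 K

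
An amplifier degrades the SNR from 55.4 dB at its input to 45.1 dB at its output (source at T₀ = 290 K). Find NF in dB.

NF (dB) = SNR_in(dB) − SNR_out(dB) when the source is at T₀
NF = 55.4 − 45.1 = 10.3 dB

10.3 dB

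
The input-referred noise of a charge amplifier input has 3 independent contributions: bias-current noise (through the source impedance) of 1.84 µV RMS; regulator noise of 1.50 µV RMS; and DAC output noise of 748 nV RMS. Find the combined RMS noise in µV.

Uncorrelated sources add in power (mean-square): V_tot = √(ΣV_i²)
V_tot = √[(1.84×10⁻⁶)² + (1.50×10⁻⁶)² + (7.48×10⁻⁷)²] = 2.49×10⁻⁶ V = 2.49 µV

2.49 µV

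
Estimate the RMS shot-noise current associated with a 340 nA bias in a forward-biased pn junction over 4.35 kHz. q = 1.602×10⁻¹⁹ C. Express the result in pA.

I_n = √(2qI·B)
2qI·B = 2 × 1.602×10⁻¹⁹ × 3.40×10⁻⁷ × 4.35×10³ = 4.74×10⁻²² A²
I_n = √(4.74×10⁻²²) = 2.18×10⁻¹¹ A = 21.8 pA

21.8 pA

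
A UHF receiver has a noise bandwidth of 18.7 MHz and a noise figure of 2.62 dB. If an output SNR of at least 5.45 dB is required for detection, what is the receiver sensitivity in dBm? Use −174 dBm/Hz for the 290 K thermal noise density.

Sensitivity = −174 + 10 log₁₀(B) + NF + SNR_min
= −174 + 72.72 + 2.62 + 5.45
= −93.21 dBm → −93.2 dBm

−93.2 dBm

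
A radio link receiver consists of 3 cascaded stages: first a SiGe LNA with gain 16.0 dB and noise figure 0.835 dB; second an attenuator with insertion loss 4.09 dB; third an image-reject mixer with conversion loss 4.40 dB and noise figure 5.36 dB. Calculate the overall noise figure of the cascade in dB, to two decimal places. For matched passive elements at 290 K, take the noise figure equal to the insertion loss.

1.49 dB

Convert to linear (a loss of L dB is a gain of −L dB): F_i = 10^(NF_i/10), G_i = 10^(G_i,dB/10)
  Stage 1: F_1 = 10^(0.835/10) = 1.212, G_1 = 10^(16.0/10) = 39.81
  Stage 2: F_2 = 10^(4.09/10) = 2.564, G_2 = 10^(−4.09/10) = 0.3899
  Stage 3: F_3 = 10^(5.36/10) = 3.436, G_3 = 10^(−4.40/10) = 0.3631
Friis cascade:
  F = 1.212 + (2.564 − 1)/39.81 + (3.436 − 1)/15.52 = 1.408
NF = 10 log₁₀(1.408) = 1.49 dB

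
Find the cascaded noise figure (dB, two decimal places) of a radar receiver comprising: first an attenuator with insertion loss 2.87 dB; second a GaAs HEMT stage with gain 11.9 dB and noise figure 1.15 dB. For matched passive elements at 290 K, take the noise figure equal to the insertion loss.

4.02 dB

Convert to linear (a loss of L dB is a gain of −L dB): F_i = 10^(NF_i/10), G_i = 10^(G_i,dB/10)
  Stage 1: F_1 = 10^(2.87/10) = 1.936, G_1 = 10^(−2.87/10) = 0.5164
  Stage 2: F_2 = 10^(1.15/10) = 1.303, G_2 = 10^(11.9/10) = 15.49
Friis cascade:
  F = 1.936 + (1.303 − 1)/0.5164 = 2.523
NF = 10 log₁₀(2.523) = 4.02 dB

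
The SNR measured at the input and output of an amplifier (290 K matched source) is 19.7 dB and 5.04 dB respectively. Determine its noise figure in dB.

14.66 dB

NF (dB) = SNR_in(dB) − SNR_out(dB) when the source is at T₀
NF = 19.7 − 5.04 = 14.66 dB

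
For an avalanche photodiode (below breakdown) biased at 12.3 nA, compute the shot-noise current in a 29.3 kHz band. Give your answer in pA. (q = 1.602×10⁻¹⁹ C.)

I_n = √(2qI·B)
2qI·B = 2 × 1.602×10⁻¹⁹ × 1.23×10⁻⁸ × 2.93×10⁴ = 1.15×10⁻²² A²
I_n = √(1.15×10⁻²²) = 1.07×10⁻¹¹ A = 10.7 pA

10.7 pA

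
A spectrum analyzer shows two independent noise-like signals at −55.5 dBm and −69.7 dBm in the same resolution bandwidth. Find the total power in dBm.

Convert to linear, add, convert back:
P₁ = 2.82×10⁻⁹ W, P₂ = 1.07×10⁻¹⁰ W
P_tot = 2.93×10⁻⁹ W → 10 log₁₀(P_tot / 10⁻³) = −55.3 dBm

−55.3 dBm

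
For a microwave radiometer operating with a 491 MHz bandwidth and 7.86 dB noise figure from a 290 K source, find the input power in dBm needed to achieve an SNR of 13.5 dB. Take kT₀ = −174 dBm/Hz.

−65.7 dBm

Sensitivity = −174 + 10 log₁₀(B) + NF + SNR_min
= −174 + 86.91 + 7.86 + 13.5
= −65.73 dBm → −65.7 dBm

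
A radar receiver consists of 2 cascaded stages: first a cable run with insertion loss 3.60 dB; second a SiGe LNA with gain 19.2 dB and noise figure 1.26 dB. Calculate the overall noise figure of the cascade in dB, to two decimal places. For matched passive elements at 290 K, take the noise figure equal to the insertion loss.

4.86 dB

Convert to linear (a loss of L dB is a gain of −L dB): F_i = 10^(NF_i/10), G_i = 10^(G_i,dB/10)
  Stage 1: F_1 = 10^(3.60/10) = 2.291, G_1 = 10^(−3.60/10) = 0.4365
  Stage 2: F_2 = 10^(1.26/10) = 1.337, G_2 = 10^(19.2/10) = 83.18
Friis cascade:
  F = 2.291 + (1.337 − 1)/0.4365 = 3.062
NF = 10 log₁₀(3.062) = 4.86 dB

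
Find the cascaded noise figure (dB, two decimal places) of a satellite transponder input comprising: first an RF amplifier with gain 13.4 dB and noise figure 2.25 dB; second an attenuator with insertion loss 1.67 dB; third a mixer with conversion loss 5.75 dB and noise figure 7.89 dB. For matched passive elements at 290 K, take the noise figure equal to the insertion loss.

3.11 dB

Convert to linear (a loss of L dB is a gain of −L dB): F_i = 10^(NF_i/10), G_i = 10^(G_i,dB/10)
  Stage 1: F_1 = 10^(2.25/10) = 1.679, G_1 = 10^(13.4/10) = 21.88
  Stage 2: F_2 = 10^(1.67/10) = 1.469, G_2 = 10^(−1.67/10) = 0.6808
  Stage 3: F_3 = 10^(7.89/10) = 6.152, G_3 = 10^(−5.75/10) = 0.2661
Friis cascade:
  F = 1.679 + (1.469 − 1)/21.88 + (6.152 − 1)/14.89 = 2.046
NF = 10 log₁₀(2.046) = 3.11 dB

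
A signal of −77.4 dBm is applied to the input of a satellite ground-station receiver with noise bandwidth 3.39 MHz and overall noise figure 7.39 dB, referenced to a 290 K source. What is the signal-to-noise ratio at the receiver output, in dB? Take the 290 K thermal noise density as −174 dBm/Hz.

Noise floor: N = −174 + 10 log₁₀(B) + NF
10 log₁₀(3.39×10⁶) = 65.3 dB
N = −174 + 65.3 + 7.39 = −101.31 dBm
SNR = P_sig − N = −77.4 − (−101.31) = 23.91 dB → 23.9 dB

23.9 dB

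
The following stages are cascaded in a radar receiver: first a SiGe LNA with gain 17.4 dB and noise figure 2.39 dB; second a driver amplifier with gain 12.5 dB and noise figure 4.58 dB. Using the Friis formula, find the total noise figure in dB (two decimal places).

Convert to linear (a loss of L dB is a gain of −L dB): F_i = 10^(NF_i/10), G_i = 10^(G_i,dB/10)
  Stage 1: F_1 = 10^(2.39/10) = 1.734, G_1 = 10^(17.4/10) = 54.95
  Stage 2: F_2 = 10^(4.58/10) = 2.871, G_2 = 10^(12.5/10) = 17.78
Friis cascade:
  F = 1.734 + (2.871 − 1)/54.95 = 1.768
NF = 10 log₁₀(1.768) = 2.47 dB

2.47 dB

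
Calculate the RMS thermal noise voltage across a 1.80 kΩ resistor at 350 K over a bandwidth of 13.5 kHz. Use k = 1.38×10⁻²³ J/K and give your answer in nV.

685 nV

V_n = √(4kTRB)
4kTRB = 4 × 1.38×10⁻²³ × 350 × 1.80×10³ × 1.35×10⁴ = 4.69×10⁻¹³ V²
V_n = √(4.69×10⁻¹³) = 6.85×10⁻⁷ V = 685 nV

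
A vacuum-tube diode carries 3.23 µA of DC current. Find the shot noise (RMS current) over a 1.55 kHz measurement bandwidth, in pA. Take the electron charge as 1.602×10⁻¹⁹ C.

40.1 pA

I_n = √(2qI·B)
2qI·B = 2 × 1.602×10⁻¹⁹ × 3.23×10⁻⁶ × 1.55×10³ = 1.60×10⁻²¹ A²
I_n = √(1.60×10⁻²¹) = 4.01×10⁻¹¹ A = 40.1 pA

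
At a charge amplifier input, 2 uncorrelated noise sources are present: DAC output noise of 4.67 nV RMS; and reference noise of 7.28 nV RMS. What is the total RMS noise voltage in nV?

Uncorrelated sources add in power (mean-square): V_tot = √(ΣV_i²)
V_tot = √[(4.67×10⁻⁹)² + (7.28×10⁻⁹)²] = 8.65×10⁻⁹ V = 8.65 nV

8.65 nV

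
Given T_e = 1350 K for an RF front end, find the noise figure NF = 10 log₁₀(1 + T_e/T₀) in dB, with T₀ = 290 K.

F = 1 + T_e/T₀ = 1 + 1350/290 = 5.65517
NF = 10 log₁₀(5.65517) = 7.52 dB

7.52 dB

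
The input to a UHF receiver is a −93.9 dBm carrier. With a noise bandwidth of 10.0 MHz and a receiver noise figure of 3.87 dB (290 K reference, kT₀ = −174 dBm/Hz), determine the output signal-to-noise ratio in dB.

6.2 dB

Noise floor: N = −174 + 10 log₁₀(B) + NF
10 log₁₀(1.00×10⁷) = 70 dB
N = −174 + 70 + 3.87 = −100.13 dBm
SNR = P_sig − N = −93.9 − (−100.13) = 6.23 dB → 6.2 dB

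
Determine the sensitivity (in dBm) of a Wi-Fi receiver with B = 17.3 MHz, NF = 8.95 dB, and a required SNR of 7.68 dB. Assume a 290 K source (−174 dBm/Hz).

Sensitivity = −174 + 10 log₁₀(B) + NF + SNR_min
= −174 + 72.38 + 8.95 + 7.68
= −84.99 dBm → −85.0 dBm

−85.0 dBm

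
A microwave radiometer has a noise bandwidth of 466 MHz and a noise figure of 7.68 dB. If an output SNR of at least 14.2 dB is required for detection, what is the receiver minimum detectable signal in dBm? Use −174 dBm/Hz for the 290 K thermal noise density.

−65.4 dBm

Sensitivity = −174 + 10 log₁₀(B) + NF + SNR_min
= −174 + 86.68 + 7.68 + 14.2
= −65.44 dBm → −65.4 dBm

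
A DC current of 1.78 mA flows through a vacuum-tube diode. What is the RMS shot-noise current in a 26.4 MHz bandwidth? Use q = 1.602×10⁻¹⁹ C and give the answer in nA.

123 nA

I_n = √(2qI·B)
2qI·B = 2 × 1.602×10⁻¹⁹ × 1.78×10⁻³ × 2.64×10⁷ = 1.51×10⁻¹⁴ A²
I_n = √(1.51×10⁻¹⁴) = 1.23×10⁻⁷ A = 123 nA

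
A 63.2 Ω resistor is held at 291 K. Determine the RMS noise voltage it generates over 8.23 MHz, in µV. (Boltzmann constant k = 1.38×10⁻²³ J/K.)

2.89 µV

V_n = √(4kTRB)
4kTRB = 4 × 1.38×10⁻²³ × 291 × 6.32×10¹ × 8.23×10⁶ = 8.36×10⁻¹² V²
V_n = √(8.36×10⁻¹²) = 2.89×10⁻⁶ V = 2.89 µV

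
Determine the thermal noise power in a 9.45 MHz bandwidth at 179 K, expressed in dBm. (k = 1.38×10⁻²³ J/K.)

−106.3 dBm

P_n = kTB = 1.38×10⁻²³ × 179 × 9.45×10⁶ = 2.33×10⁻¹⁴ W
In dBm: 10 log₁₀(2.33×10⁻¹⁴ / 10⁻³) = −106.3 dBm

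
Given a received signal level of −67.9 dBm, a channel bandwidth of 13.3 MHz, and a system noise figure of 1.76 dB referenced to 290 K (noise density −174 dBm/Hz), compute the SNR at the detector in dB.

Noise floor: N = −174 + 10 log₁₀(B) + NF
10 log₁₀(1.33×10⁷) = 71.24 dB
N = −174 + 71.24 + 1.76 = −101.00 dBm
SNR = P_sig − N = −67.9 − (−101.00) = 33.10 dB → 33.1 dB

33.1 dB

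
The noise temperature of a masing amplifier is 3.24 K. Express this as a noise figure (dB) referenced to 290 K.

0.048 dB

F = 1 + T_e/T₀ = 1 + 3.24/290 = 1.01117
NF = 10 log₁₀(1.01117) = 0.048 dB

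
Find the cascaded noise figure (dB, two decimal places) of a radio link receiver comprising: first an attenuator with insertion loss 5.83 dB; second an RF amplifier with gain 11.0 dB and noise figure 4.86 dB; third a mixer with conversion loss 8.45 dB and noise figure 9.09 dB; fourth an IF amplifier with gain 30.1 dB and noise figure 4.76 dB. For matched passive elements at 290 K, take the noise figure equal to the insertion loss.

12.58 dB

Convert to linear (a loss of L dB is a gain of −L dB): F_i = 10^(NF_i/10), G_i = 10^(G_i,dB/10)
  Stage 1: F_1 = 10^(5.83/10) = 3.828, G_1 = 10^(−5.83/10) = 0.2612
  Stage 2: F_2 = 10^(4.86/10) = 3.062, G_2 = 10^(11.0/10) = 12.59
  Stage 3: F_3 = 10^(9.09/10) = 8.110, G_3 = 10^(−8.45/10) = 0.1429
  Stage 4: F_4 = 10^(4.76/10) = 2.992, G_4 = 10^(30.1/10) = 1023
Friis cascade:
  F = 3.828 + (3.062 − 1)/0.2612 + (8.110 − 1)/3.289 + (2.992 − 1)/0.4699 = 18.12
NF = 10 log₁₀(18.12) = 12.58 dB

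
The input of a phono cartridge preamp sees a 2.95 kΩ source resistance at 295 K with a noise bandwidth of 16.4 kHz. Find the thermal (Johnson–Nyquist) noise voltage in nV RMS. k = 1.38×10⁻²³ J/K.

888 nV

V_n = √(4kTRB)
4kTRB = 4 × 1.38×10⁻²³ × 295 × 2.95×10³ × 1.64×10⁴ = 7.88×10⁻¹³ V²
V_n = √(7.88×10⁻¹³) = 8.88×10⁻⁷ V = 888 nV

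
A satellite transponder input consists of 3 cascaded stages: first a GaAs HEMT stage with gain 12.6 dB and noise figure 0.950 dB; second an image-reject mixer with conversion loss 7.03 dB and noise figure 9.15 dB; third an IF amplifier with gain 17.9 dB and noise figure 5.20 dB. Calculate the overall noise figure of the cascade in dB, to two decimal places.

3.58 dB

Convert to linear (a loss of L dB is a gain of −L dB): F_i = 10^(NF_i/10), G_i = 10^(G_i,dB/10)
  Stage 1: F_1 = 10^(0.950/10) = 1.245, G_1 = 10^(12.6/10) = 18.20
  Stage 2: F_2 = 10^(9.15/10) = 8.222, G_2 = 10^(−7.03/10) = 0.1982
  Stage 3: F_3 = 10^(5.20/10) = 3.311, G_3 = 10^(17.9/10) = 61.66
Friis cascade:
  F = 1.245 + (8.222 − 1)/18.20 + (3.311 − 1)/3.606 = 2.282
NF = 10 log₁₀(2.282) = 3.58 dB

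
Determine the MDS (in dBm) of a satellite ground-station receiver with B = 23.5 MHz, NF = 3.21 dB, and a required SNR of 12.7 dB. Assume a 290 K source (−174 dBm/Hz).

−84.4 dBm

Sensitivity = −174 + 10 log₁₀(B) + NF + SNR_min
= −174 + 73.71 + 3.21 + 12.7
= −84.38 dBm → −84.4 dBm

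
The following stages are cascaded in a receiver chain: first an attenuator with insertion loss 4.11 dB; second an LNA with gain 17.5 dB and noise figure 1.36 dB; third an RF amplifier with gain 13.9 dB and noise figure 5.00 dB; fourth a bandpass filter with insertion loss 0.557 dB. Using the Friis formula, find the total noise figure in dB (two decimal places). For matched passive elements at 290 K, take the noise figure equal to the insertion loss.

5.59 dB

Convert to linear (a loss of L dB is a gain of −L dB): F_i = 10^(NF_i/10), G_i = 10^(G_i,dB/10)
  Stage 1: F_1 = 10^(4.11/10) = 2.576, G_1 = 10^(−4.11/10) = 0.3882
  Stage 2: F_2 = 10^(1.36/10) = 1.368, G_2 = 10^(17.5/10) = 56.23
  Stage 3: F_3 = 10^(5.00/10) = 3.162, G_3 = 10^(13.9/10) = 24.55
  Stage 4: F_4 = 10^(0.557/10) = 1.137, G_4 = 10^(−0.557/10) = 0.8796
Friis cascade:
  F = 2.576 + (1.368 − 1)/0.3882 + (3.162 − 1)/21.83 + (1.137 − 1)/535.8 = 3.623
NF = 10 log₁₀(3.623) = 5.59 dB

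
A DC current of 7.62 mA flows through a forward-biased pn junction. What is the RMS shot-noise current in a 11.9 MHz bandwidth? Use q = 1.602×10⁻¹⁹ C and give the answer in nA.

170 nA

I_n = √(2qI·B)
2qI·B = 2 × 1.602×10⁻¹⁹ × 7.62×10⁻³ × 1.19×10⁷ = 2.91×10⁻¹⁴ A²
I_n = √(2.91×10⁻¹⁴) = 1.70×10⁻⁷ A = 170 nA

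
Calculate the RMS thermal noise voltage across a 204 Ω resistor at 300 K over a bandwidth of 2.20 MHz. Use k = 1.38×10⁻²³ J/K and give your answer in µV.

2.73 µV

V_n = √(4kTRB)
4kTRB = 4 × 1.38×10⁻²³ × 300 × 2.04×10² × 2.20×10⁶ = 7.43×10⁻¹² V²
V_n = √(7.43×10⁻¹²) = 2.73×10⁻⁶ V = 2.73 µV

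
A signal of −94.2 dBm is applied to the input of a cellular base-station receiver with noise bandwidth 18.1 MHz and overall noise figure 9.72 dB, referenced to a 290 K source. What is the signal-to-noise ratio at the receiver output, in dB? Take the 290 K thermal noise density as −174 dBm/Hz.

−2.5 dB

Noise floor: N = −174 + 10 log₁₀(B) + NF
10 log₁₀(1.81×10⁷) = 72.58 dB
N = −174 + 72.58 + 9.72 = −91.70 dBm
SNR = P_sig − N = −94.2 − (−91.70) = −2.50 dB → −2.5 dB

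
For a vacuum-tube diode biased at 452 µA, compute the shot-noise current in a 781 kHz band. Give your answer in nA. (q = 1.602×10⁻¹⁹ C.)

I_n = √(2qI·B)
2qI·B = 2 × 1.602×10⁻¹⁹ × 4.52×10⁻⁴ × 7.81×10⁵ = 1.13×10⁻¹⁶ A²
I_n = √(1.13×10⁻¹⁶) = 1.06×10⁻⁸ A = 10.6 nA

10.6 nA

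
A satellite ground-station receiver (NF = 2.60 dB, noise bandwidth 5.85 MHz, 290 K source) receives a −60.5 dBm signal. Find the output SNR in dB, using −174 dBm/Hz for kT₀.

Noise floor: N = −174 + 10 log₁₀(B) + NF
10 log₁₀(5.85×10⁶) = 67.67 dB
N = −174 + 67.67 + 2.60 = −103.73 dBm
SNR = P_sig − N = −60.5 − (−103.73) = 43.23 dB → 43.2 dB

43.2 dB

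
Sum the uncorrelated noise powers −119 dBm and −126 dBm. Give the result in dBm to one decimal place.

Convert to linear, add, convert back:
P₁ = 1.26×10⁻¹⁵ W, P₂ = 2.51×10⁻¹⁶ W
P_tot = 1.51×10⁻¹⁵ W → 10 log₁₀(P_tot / 10⁻³) = −118.2 dBm

−118.2 dBm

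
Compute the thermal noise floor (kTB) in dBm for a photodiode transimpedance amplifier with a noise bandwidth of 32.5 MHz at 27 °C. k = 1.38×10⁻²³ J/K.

T = 27 °C + 273.15 = 300.15 K
P_n = kTB = 1.38×10⁻²³ × 300.15 × 3.25×10⁷ = 1.35×10⁻¹³ W
In dBm: 10 log₁₀(1.35×10⁻¹³ / 10⁻³) = −98.7 dBm

−98.7 dBm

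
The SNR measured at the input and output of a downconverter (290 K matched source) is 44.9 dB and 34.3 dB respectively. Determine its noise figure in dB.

10.6 dB

NF (dB) = SNR_in(dB) − SNR_out(dB) when the source is at T₀
NF = 44.9 − 34.3 = 10.6 dB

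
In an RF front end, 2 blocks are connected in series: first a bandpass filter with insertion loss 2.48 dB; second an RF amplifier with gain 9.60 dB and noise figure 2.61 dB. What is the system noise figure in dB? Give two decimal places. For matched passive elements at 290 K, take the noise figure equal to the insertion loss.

5.09 dB

Convert to linear (a loss of L dB is a gain of −L dB): F_i = 10^(NF_i/10), G_i = 10^(G_i,dB/10)
  Stage 1: F_1 = 10^(2.48/10) = 1.770, G_1 = 10^(−2.48/10) = 0.5649
  Stage 2: F_2 = 10^(2.61/10) = 1.824, G_2 = 10^(9.60/10) = 9.120
Friis cascade:
  F = 1.770 + (1.824 − 1)/0.5649 = 3.228
NF = 10 log₁₀(3.228) = 5.09 dB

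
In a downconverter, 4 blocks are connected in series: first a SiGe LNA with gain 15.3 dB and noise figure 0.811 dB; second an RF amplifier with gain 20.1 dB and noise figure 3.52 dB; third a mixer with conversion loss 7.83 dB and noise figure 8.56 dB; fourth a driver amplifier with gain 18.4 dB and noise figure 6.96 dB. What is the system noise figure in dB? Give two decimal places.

Convert to linear (a loss of L dB is a gain of −L dB): F_i = 10^(NF_i/10), G_i = 10^(G_i,dB/10)
  Stage 1: F_1 = 10^(0.811/10) = 1.205, G_1 = 10^(15.3/10) = 33.88
  Stage 2: F_2 = 10^(3.52/10) = 2.249, G_2 = 10^(20.1/10) = 102.3
  Stage 3: F_3 = 10^(8.56/10) = 7.178, G_3 = 10^(−7.83/10) = 0.1648
  Stage 4: F_4 = 10^(6.96/10) = 4.966, G_4 = 10^(18.4/10) = 69.18
Friis cascade:
  F = 1.205 + (2.249 − 1)/33.88 + (7.178 − 1)/3467 + (4.966 − 1)/571.5 = 1.251
NF = 10 log₁₀(1.251) = 0.97 dB

0.97 dB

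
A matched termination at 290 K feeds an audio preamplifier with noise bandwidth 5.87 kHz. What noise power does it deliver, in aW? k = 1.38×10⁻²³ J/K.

P_n = kTB = 1.38×10⁻²³ × 290 × 5.87×10³ = 2.35×10⁻¹⁷ W = 23.5 aW

23.5 aW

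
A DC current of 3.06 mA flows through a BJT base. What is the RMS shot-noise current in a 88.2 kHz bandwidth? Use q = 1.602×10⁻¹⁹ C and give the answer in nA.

I_n = √(2qI·B)
2qI·B = 2 × 1.602×10⁻¹⁹ × 3.06×10⁻³ × 8.82×10⁴ = 8.65×10⁻¹⁷ A²
I_n = √(8.65×10⁻¹⁷) = 9.30×10⁻⁹ A = 9.30 nA

9.30 nA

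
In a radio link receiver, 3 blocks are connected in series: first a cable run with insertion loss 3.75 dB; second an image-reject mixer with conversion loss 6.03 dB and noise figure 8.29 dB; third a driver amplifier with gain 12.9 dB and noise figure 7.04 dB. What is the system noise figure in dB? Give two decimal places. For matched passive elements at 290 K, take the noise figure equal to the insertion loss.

Convert to linear (a loss of L dB is a gain of −L dB): F_i = 10^(NF_i/10), G_i = 10^(G_i,dB/10)
  Stage 1: F_1 = 10^(3.75/10) = 2.371, G_1 = 10^(−3.75/10) = 0.4217
  Stage 2: F_2 = 10^(8.29/10) = 6.745, G_2 = 10^(−6.03/10) = 0.2495
  Stage 3: F_3 = 10^(7.04/10) = 5.058, G_3 = 10^(12.9/10) = 19.50
Friis cascade:
  F = 2.371 + (6.745 − 1)/0.4217 + (5.058 − 1)/0.1052 = 54.57
NF = 10 log₁₀(54.57) = 17.37 dB

17.37 dB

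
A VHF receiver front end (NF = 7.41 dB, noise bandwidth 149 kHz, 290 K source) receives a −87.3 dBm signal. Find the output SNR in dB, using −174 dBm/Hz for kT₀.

27.6 dB

Noise floor: N = −174 + 10 log₁₀(B) + NF
10 log₁₀(1.49×10⁵) = 51.73 dB
N = −174 + 51.73 + 7.41 = −114.86 dBm
SNR = P_sig − N = −87.3 − (−114.86) = 27.56 dB → 27.6 dB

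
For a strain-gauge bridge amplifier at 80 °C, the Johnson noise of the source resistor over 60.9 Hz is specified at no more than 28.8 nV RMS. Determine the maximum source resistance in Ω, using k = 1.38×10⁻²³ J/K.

T = 80 °C + 273.15 = 353.15 K
Johnson–Nyquist: V_n = √(4kTRB) ⇒ R = V_n² / (4kTB)
4kTB = 4 × 1.38×10⁻²³ × 353.15 × 6.09×10¹ = 1.19×10⁻¹⁸
R = (2.88×10⁻⁸)² / 1.19×10⁻¹⁸ = 6.99×10² Ω = 699 Ω

699 Ω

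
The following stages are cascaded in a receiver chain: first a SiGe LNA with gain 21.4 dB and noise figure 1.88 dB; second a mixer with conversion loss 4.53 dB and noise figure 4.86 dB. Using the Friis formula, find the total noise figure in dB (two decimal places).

Convert to linear (a loss of L dB is a gain of −L dB): F_i = 10^(NF_i/10), G_i = 10^(G_i,dB/10)
  Stage 1: F_1 = 10^(1.88/10) = 1.542, G_1 = 10^(21.4/10) = 138.0
  Stage 2: F_2 = 10^(4.86/10) = 3.062, G_2 = 10^(−4.53/10) = 0.3524
Friis cascade:
  F = 1.542 + (3.062 − 1)/138.0 = 1.557
NF = 10 log₁₀(1.557) = 1.92 dB

1.92 dB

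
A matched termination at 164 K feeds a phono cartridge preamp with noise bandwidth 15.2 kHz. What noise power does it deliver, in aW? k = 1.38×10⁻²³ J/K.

34.4 aW

P_n = kTB = 1.38×10⁻²³ × 164 × 1.52×10⁴ = 3.44×10⁻¹⁷ W = 34.4 aW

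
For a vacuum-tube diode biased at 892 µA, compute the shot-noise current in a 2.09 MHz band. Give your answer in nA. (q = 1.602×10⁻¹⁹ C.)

24.4 nA

I_n = √(2qI·B)
2qI·B = 2 × 1.602×10⁻¹⁹ × 8.92×10⁻⁴ × 2.09×10⁶ = 5.97×10⁻¹⁶ A²
I_n = √(5.97×10⁻¹⁶) = 2.44×10⁻⁸ A = 24.4 nA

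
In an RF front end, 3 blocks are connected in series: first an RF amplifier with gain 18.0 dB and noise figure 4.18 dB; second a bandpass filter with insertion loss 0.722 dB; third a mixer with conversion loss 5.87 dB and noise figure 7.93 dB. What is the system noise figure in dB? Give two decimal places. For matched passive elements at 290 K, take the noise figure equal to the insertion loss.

4.34 dB

Convert to linear (a loss of L dB is a gain of −L dB): F_i = 10^(NF_i/10), G_i = 10^(G_i,dB/10)
  Stage 1: F_1 = 10^(4.18/10) = 2.618, G_1 = 10^(18.0/10) = 63.10
  Stage 2: F_2 = 10^(0.722/10) = 1.181, G_2 = 10^(−0.722/10) = 0.8468
  Stage 3: F_3 = 10^(7.93/10) = 6.209, G_3 = 10^(−5.87/10) = 0.2588
Friis cascade:
  F = 2.618 + (1.181 − 1)/63.10 + (6.209 − 1)/53.43 = 2.719
NF = 10 log₁₀(2.719) = 4.34 dB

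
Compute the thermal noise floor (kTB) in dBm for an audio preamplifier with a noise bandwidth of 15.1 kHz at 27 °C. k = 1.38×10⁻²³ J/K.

−132.0 dBm

T = 27 °C + 273.15 = 300.15 K
P_n = kTB = 1.38×10⁻²³ × 300.15 × 1.51×10⁴ = 6.25×10⁻¹⁷ W
In dBm: 10 log₁₀(6.25×10⁻¹⁷ / 10⁻³) = −132.0 dBm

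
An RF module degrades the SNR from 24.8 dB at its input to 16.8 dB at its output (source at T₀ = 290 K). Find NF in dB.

8.0 dB

NF (dB) = SNR_in(dB) − SNR_out(dB) when the source is at T₀
NF = 24.8 − 16.8 = 8.0 dB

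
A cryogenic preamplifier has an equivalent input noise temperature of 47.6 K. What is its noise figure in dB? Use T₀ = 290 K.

0.660 dB

F = 1 + T_e/T₀ = 1 + 47.6/290 = 1.16414
NF = 10 log₁₀(1.16414) = 0.660 dB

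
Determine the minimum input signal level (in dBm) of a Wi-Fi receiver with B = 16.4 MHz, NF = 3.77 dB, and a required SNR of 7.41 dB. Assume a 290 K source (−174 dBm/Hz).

−90.7 dBm

Sensitivity = −174 + 10 log₁₀(B) + NF + SNR_min
= −174 + 72.15 + 3.77 + 7.41
= −90.67 dBm → −90.7 dBm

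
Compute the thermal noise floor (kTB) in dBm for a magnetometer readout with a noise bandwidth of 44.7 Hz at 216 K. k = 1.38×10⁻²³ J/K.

P_n = kTB = 1.38×10⁻²³ × 216 × 4.47×10¹ = 1.33×10⁻¹⁹ W
In dBm: 10 log₁₀(1.33×10⁻¹⁹ / 10⁻³) = −158.8 dBm

−158.8 dBm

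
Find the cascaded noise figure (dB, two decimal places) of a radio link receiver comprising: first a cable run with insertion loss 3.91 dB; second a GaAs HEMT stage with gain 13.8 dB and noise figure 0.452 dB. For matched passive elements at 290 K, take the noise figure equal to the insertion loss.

Convert to linear (a loss of L dB is a gain of −L dB): F_i = 10^(NF_i/10), G_i = 10^(G_i,dB/10)
  Stage 1: F_1 = 10^(3.91/10) = 2.460, G_1 = 10^(−3.91/10) = 0.4064
  Stage 2: F_2 = 10^(0.452/10) = 1.110, G_2 = 10^(13.8/10) = 23.99
Friis cascade:
  F = 2.460 + (1.110 − 1)/0.4064 = 2.730
NF = 10 log₁₀(2.730) = 4.36 dB

4.36 dB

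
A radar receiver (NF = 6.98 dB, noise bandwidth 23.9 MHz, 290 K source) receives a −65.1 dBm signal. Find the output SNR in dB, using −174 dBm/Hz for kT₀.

Noise floor: N = −174 + 10 log₁₀(B) + NF
10 log₁₀(2.39×10⁷) = 73.78 dB
N = −174 + 73.78 + 6.98 = −93.24 dBm
SNR = P_sig − N = −65.1 − (−93.24) = 28.14 dB → 28.1 dB

28.1 dB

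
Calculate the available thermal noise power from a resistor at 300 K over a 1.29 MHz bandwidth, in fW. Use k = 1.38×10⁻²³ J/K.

P_n = kTB = 1.38×10⁻²³ × 300 × 1.29×10⁶ = 5.34×10⁻¹⁵ W = 5.34 fW

5.34 fW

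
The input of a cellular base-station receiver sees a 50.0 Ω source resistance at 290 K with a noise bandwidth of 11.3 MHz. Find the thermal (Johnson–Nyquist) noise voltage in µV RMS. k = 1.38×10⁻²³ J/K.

V_n = √(4kTRB)
4kTRB = 4 × 1.38×10⁻²³ × 290 × 5.00×10¹ × 1.13×10⁷ = 9.04×10⁻¹² V²
V_n = √(9.04×10⁻¹²) = 3.01×10⁻⁶ V = 3.01 µV

3.01 µV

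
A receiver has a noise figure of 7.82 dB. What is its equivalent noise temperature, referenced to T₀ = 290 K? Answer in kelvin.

1465 K

F = 10^(7.82/10) = 6.05341
T_e = (F − 1)·T₀ = (6.05341 − 1) × 290 = 1465 K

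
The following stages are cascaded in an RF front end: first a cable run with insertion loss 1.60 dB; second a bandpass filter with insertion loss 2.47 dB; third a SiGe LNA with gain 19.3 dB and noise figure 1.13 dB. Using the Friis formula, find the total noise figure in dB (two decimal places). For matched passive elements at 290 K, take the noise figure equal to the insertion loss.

5.20 dB

Convert to linear (a loss of L dB is a gain of −L dB): F_i = 10^(NF_i/10), G_i = 10^(G_i,dB/10)
  Stage 1: F_1 = 10^(1.60/10) = 1.445, G_1 = 10^(−1.60/10) = 0.6918
  Stage 2: F_2 = 10^(2.47/10) = 1.766, G_2 = 10^(−2.47/10) = 0.5662
  Stage 3: F_3 = 10^(1.13/10) = 1.297, G_3 = 10^(19.3/10) = 85.11
Friis cascade:
  F = 1.445 + (1.766 − 1)/0.6918 + (1.297 − 1)/0.3917 = 3.311
NF = 10 log₁₀(3.311) = 5.20 dB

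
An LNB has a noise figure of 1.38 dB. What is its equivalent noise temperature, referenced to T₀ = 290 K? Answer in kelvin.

108 K

F = 10^(1.38/10) = 1.37404
T_e = (F − 1)·T₀ = (1.37404 − 1) × 290 = 108 K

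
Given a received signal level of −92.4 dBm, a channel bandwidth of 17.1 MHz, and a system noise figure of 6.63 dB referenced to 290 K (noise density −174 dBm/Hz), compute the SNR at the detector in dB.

Noise floor: N = −174 + 10 log₁₀(B) + NF
10 log₁₀(1.71×10⁷) = 72.33 dB
N = −174 + 72.33 + 6.63 = −95.04 dBm
SNR = P_sig − N = −92.4 − (−95.04) = 2.64 dB → 2.6 dB

2.6 dB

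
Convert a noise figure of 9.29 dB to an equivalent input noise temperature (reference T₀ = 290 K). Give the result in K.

2173 K

F = 10^(9.29/10) = 8.4918
T_e = (F − 1)·T₀ = (8.4918 − 1) × 290 = 2173 K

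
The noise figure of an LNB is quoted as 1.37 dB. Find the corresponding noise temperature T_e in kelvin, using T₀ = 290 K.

F = 10^(1.37/10) = 1.37088
T_e = (F − 1)·T₀ = (1.37088 − 1) × 290 = 108 K

108 K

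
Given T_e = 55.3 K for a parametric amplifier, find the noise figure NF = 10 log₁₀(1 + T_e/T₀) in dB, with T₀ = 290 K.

0.758 dB

F = 1 + T_e/T₀ = 1 + 55.3/290 = 1.19069
NF = 10 log₁₀(1.19069) = 0.758 dB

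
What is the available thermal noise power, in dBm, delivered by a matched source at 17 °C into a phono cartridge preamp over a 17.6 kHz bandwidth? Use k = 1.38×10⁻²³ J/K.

−131.5 dBm

T = 17 °C + 273.15 = 290.15 K
P_n = kTB = 1.38×10⁻²³ × 290.15 × 1.76×10⁴ = 7.05×10⁻¹⁷ W
In dBm: 10 log₁₀(7.05×10⁻¹⁷ / 10⁻³) = −131.5 dBm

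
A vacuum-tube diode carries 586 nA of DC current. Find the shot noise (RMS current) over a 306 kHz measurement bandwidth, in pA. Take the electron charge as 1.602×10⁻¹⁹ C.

I_n = √(2qI·B)
2qI·B = 2 × 1.602×10⁻¹⁹ × 5.86×10⁻⁷ × 3.06×10⁵ = 5.75×10⁻²⁰ A²
I_n = √(5.75×10⁻²⁰) = 2.40×10⁻¹⁰ A = 240 pA

240 pA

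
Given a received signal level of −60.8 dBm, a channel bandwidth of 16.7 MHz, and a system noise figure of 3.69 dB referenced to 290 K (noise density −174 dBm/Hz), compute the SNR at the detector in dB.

Noise floor: N = −174 + 10 log₁₀(B) + NF
10 log₁₀(1.67×10⁷) = 72.23 dB
N = −174 + 72.23 + 3.69 = −98.08 dBm
SNR = P_sig − N = −60.8 − (−98.08) = 37.28 dB → 37.3 dB

37.3 dB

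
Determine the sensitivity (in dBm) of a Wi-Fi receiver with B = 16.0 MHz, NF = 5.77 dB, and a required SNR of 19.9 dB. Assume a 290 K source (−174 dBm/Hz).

−76.3 dBm

Sensitivity = −174 + 10 log₁₀(B) + NF + SNR_min
= −174 + 72.04 + 5.77 + 19.9
= −76.29 dBm → −76.3 dBm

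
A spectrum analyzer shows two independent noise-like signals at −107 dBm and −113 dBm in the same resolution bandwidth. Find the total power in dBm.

Convert to linear, add, convert back:
P₁ = 2.00×10⁻¹⁴ W, P₂ = 5.01×10⁻¹⁵ W
P_tot = 2.50×10⁻¹⁴ W → 10 log₁₀(P_tot / 10⁻³) = −106.0 dBm

−106.0 dBm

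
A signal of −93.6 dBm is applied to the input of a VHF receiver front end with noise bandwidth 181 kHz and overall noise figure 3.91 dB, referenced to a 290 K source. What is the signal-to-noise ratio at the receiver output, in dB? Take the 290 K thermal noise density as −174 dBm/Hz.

Noise floor: N = −174 + 10 log₁₀(B) + NF
10 log₁₀(1.81×10⁵) = 52.58 dB
N = −174 + 52.58 + 3.91 = −117.51 dBm
SNR = P_sig − N = −93.6 − (−117.51) = 23.91 dB → 23.9 dB

23.9 dB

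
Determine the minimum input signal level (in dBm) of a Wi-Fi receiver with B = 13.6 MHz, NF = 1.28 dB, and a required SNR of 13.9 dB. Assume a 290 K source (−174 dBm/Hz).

Sensitivity = −174 + 10 log₁₀(B) + NF + SNR_min
= −174 + 71.34 + 1.28 + 13.9
= −87.48 dBm → −87.5 dBm

−87.5 dBm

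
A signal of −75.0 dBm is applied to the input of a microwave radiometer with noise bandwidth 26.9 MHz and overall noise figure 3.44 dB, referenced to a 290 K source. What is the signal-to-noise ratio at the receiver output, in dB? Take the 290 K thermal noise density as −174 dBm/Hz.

21.3 dB

Noise floor: N = −174 + 10 log₁₀(B) + NF
10 log₁₀(2.69×10⁷) = 74.3 dB
N = −174 + 74.3 + 3.44 = −96.26 dBm
SNR = P_sig − N = −75.0 − (−96.26) = 21.26 dB → 21.3 dB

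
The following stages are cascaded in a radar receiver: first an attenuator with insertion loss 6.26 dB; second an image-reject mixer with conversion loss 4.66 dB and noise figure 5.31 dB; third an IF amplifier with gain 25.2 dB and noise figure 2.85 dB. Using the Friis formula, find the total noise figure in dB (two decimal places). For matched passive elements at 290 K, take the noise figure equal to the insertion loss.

Convert to linear (a loss of L dB is a gain of −L dB): F_i = 10^(NF_i/10), G_i = 10^(G_i,dB/10)
  Stage 1: F_1 = 10^(6.26/10) = 4.227, G_1 = 10^(−6.26/10) = 0.2366
  Stage 2: F_2 = 10^(5.31/10) = 3.396, G_2 = 10^(−4.66/10) = 0.3420
  Stage 3: F_3 = 10^(2.85/10) = 1.928, G_3 = 10^(25.2/10) = 331.1
Friis cascade:
  F = 4.227 + (3.396 − 1)/0.2366 + (1.928 − 1)/0.08091 = 25.82
NF = 10 log₁₀(25.82) = 14.12 dB

14.12 dB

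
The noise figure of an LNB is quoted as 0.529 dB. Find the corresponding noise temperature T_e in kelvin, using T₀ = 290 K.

37.6 K

F = 10^(0.529/10) = 1.12954
T_e = (F − 1)·T₀ = (1.12954 − 1) × 290 = 37.6 K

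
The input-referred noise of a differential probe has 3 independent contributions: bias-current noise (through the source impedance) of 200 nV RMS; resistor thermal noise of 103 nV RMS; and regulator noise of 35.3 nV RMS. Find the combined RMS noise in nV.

228 nV

Uncorrelated sources add in power (mean-square): V_tot = √(ΣV_i²)
V_tot = √[(2.00×10⁻⁷)² + (1.03×10⁻⁷)² + (3.53×10⁻⁸)²] = 2.28×10⁻⁷ V = 228 nV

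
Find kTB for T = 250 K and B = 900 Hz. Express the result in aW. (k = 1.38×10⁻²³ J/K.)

P_n = kTB = 1.38×10⁻²³ × 250 × 9.00×10² = 3.10×10⁻¹⁸ W = 3.10 aW

3.10 aW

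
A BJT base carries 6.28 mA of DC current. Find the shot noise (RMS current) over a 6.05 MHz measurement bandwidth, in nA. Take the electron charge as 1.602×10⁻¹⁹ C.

110 nA

I_n = √(2qI·B)
2qI·B = 2 × 1.602×10⁻¹⁹ × 6.28×10⁻³ × 6.05×10⁶ = 1.22×10⁻¹⁴ A²
I_n = √(1.22×10⁻¹⁴) = 1.10×10⁻⁷ A = 110 nA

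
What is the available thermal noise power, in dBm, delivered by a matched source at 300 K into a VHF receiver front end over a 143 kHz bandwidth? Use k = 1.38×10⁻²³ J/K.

P_n = kTB = 1.38×10⁻²³ × 300 × 1.43×10⁵ = 5.92×10⁻¹⁶ W
In dBm: 10 log₁₀(5.92×10⁻¹⁶ / 10⁻³) = −122.3 dBm

−122.3 dBm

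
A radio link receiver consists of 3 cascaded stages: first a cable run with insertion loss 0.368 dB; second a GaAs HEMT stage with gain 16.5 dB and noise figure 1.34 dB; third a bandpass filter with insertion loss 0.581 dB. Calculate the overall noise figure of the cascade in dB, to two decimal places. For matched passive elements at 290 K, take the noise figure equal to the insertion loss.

1.72 dB

Convert to linear (a loss of L dB is a gain of −L dB): F_i = 10^(NF_i/10), G_i = 10^(G_i,dB/10)
  Stage 1: F_1 = 10^(0.368/10) = 1.088, G_1 = 10^(−0.368/10) = 0.9188
  Stage 2: F_2 = 10^(1.34/10) = 1.361, G_2 = 10^(16.5/10) = 44.67
  Stage 3: F_3 = 10^(0.581/10) = 1.143, G_3 = 10^(−0.581/10) = 0.8748
Friis cascade:
  F = 1.088 + (1.361 − 1)/0.9188 + (1.143 − 1)/41.04 = 1.485
NF = 10 log₁₀(1.485) = 1.72 dB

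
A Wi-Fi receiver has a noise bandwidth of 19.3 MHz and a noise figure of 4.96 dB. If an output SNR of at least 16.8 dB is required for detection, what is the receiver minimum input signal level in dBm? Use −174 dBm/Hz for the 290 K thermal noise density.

−79.4 dBm

Sensitivity = −174 + 10 log₁₀(B) + NF + SNR_min
= −174 + 72.86 + 4.96 + 16.8
= −79.38 dBm → −79.4 dBm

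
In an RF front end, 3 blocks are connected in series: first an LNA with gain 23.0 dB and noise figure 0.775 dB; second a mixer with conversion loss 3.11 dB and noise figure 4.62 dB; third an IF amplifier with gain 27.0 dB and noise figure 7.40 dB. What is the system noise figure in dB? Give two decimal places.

Convert to linear (a loss of L dB is a gain of −L dB): F_i = 10^(NF_i/10), G_i = 10^(G_i,dB/10)
  Stage 1: F_1 = 10^(0.775/10) = 1.195, G_1 = 10^(23.0/10) = 199.5
  Stage 2: F_2 = 10^(4.62/10) = 2.897, G_2 = 10^(−3.11/10) = 0.4887
  Stage 3: F_3 = 10^(7.40/10) = 5.495, G_3 = 10^(27.0/10) = 501.2
Friis cascade:
  F = 1.195 + (2.897 − 1)/199.5 + (5.495 − 1)/97.50 = 1.251
NF = 10 log₁₀(1.251) = 0.97 dB

0.97 dB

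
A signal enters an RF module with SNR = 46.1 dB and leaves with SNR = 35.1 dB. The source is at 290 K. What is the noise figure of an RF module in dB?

NF (dB) = SNR_in(dB) − SNR_out(dB) when the source is at T₀
NF = 46.1 − 35.1 = 11.0 dB

11.0 dB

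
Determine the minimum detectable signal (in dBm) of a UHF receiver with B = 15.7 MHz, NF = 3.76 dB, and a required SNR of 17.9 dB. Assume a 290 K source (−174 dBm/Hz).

−80.4 dBm

Sensitivity = −174 + 10 log₁₀(B) + NF + SNR_min
= −174 + 71.96 + 3.76 + 17.9
= −80.38 dBm → −80.4 dBm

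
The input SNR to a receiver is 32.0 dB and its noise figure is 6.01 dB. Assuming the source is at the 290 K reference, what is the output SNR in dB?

By definition F = SNR_in/SNR_out, so in dB: SNR_out = SNR_in − NF
SNR_out = 32.0 − 6.01 = 25.99 dB

25.99 dB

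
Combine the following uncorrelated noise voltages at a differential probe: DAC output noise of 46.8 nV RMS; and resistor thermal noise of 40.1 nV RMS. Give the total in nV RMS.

Uncorrelated sources add in power (mean-square): V_tot = √(ΣV_i²)
V_tot = √[(4.68×10⁻⁸)² + (4.01×10⁻⁸)²] = 6.16×10⁻⁸ V = 61.6 nV

61.6 nV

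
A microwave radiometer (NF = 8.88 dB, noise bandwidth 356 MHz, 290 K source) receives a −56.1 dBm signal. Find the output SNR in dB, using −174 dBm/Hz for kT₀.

23.5 dB

Noise floor: N = −174 + 10 log₁₀(B) + NF
10 log₁₀(3.56×10⁸) = 85.51 dB
N = −174 + 85.51 + 8.88 = −79.61 dBm
SNR = P_sig − N = −56.1 − (−79.61) = 23.51 dB → 23.5 dB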